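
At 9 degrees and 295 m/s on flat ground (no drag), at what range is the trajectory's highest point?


R = v0^2*sin(2*theta)/g = 295^2*sin(2*9°)/9.81 = 2741.31 m
apex_dist = R/2 = 2741.31/2 = 1371 m

1371 m


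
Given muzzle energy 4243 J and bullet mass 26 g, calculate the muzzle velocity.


v = sqrt(2*E/m) = sqrt(2*4243/0.026) = 571.3 m/s

571.3 m/s


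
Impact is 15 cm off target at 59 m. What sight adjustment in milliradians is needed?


1 mrad subtends 1 cm per 10 m of range, so adj = error_cm / (dist_m / 10) = 15 / (59/10) = 2.542 mrad

2.542 mrad


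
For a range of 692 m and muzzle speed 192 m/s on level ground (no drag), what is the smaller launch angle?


sin(2*theta) = R*g/v0^2 = 692*9.81/192^2 = 0.18415, theta = arcsin(0.18415)/2 = 5.306°

5.306 degrees


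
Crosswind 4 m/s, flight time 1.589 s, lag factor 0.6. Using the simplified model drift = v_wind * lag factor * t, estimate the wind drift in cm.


drift = v_wind * lag * t = 4 * 0.6 * 1.589 = 3.8136 m ≈ 381.4 cm

381.4 cm


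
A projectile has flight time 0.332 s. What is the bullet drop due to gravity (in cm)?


drop = 0.5*g*t^2 = 0.5*9.81*0.332^2 = 0.540649 m ≈ 54.06 cm

54.06 cm


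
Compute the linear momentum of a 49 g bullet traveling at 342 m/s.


p = m*v = 0.049*342 = 16.76 kg·m/s

16.76 kg·m/s


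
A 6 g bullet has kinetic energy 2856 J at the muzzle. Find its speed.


v = sqrt(2*E/m) = sqrt(2*2856/0.006) = 975.7 m/s

975.7 m/s


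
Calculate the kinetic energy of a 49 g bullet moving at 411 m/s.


E = 0.5*m*v^2 = 0.5*0.049*411^2 = 4139 J

4139 J


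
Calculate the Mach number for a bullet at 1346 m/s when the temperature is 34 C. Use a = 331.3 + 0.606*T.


a = 331.3 + 0.606*(34) = 351.904 m/s
M = v/a = 1346/351.904 = 3.825

3.825


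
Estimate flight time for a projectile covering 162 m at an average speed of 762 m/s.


t = d/v = 162/762 = 0.2126 s

0.2126 s


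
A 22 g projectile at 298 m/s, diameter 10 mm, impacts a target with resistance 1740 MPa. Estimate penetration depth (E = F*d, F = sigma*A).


A = pi*(d/2)^2 = pi*(10/2)^2 = 78.5398 mm^2
E = 0.5*m*v^2 = 0.5*0.022*298^2 = 976.844 J
depth = E/(sigma*A) = 976.844 J / (1740 MPa * 78.5398 mm^2) = 976.844/(1740 * 78.5398) m = 0.00714803 m ≈ 7.148 mm

7.148 mm


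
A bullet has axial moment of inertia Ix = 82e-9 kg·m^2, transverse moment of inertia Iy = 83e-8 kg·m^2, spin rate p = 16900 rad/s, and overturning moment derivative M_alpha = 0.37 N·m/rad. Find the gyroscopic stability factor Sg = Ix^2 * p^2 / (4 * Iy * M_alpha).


Sg = Ix^2 * p^2 / (4 * Iy * M_alpha) = (82e-9)^2 * 16900^2 / (4 * 83e-8 * 0.37) = 1.563

1.563


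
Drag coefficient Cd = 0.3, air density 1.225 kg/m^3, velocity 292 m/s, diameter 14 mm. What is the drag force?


A = pi*(d/2)^2 = pi*(14/2000)^2 = 1.53938e-04 m^2
Fd = 0.5*Cd*rho*A*v^2 = 0.5*0.3*1.225*1.53938e-04*292^2 = 2.412 N

2.412 N


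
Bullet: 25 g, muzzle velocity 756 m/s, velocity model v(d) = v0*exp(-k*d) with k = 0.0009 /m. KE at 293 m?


v = v0*exp(-k*d) = 756*exp(-0.0009*293) = 580.762 m/s
E = 0.5*m*v^2 = 0.5*0.025*580.762^2 = 4216 J

4216 J


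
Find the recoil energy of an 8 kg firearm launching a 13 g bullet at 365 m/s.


v_r = m_p*v_p/m_gun = 0.013*365/8 = 0.593125 m/s, E_r = 0.5*m_gun*v_r^2 = 0.5*8*0.593125^2 = 1.407 J

1.407 J


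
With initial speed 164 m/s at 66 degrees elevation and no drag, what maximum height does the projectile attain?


H = (v0*sin(theta))^2 / (2g) = (164*sin(66°))^2 / (2*9.81) = 1144 m

1144 m


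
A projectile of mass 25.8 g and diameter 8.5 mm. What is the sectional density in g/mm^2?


SD = m/d^2 = 25.8/8.5^2 = 0.3571 g/mm^2

0.3571 g/mm^2


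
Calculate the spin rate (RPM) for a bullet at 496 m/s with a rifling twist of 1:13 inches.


twist_m = 13*0.0254 = 0.3302 m
spin = v/twist = 496/0.3302 = 1502.12 rev/s
RPM = spin*60 = 1502.12*60 ≈ 90127 RPM

90127 RPM


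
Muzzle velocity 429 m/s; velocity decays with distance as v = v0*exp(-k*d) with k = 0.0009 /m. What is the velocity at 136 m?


v = v0*exp(-k*d) = 429*exp(-0.0009*136) = 379.6 m/s

379.6 m/s


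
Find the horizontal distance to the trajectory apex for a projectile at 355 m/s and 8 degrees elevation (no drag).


R = v0^2*sin(2*theta)/g = 355^2*sin(2*8°)/9.81 = 3541 m
apex_dist = R/2 = 3541/2 = 1770 m

1770 m


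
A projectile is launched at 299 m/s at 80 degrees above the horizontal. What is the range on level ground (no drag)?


R = v0^2 * sin(2*theta) / g = 299^2 * sin(2*80°) / 9.81 = 3117 m

3117 m


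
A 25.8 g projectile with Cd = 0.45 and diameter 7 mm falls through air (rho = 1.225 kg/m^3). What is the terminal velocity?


A = pi*(d/2)^2 = pi*(7/2000)^2 = 3.84845e-05 m^2
vt = sqrt(2mg/(Cd*rho*A)) = sqrt(2*0.0258*9.81/(0.45 * 1.225 * 3.84845e-05)) = 154.5 m/s

154.5 m/s


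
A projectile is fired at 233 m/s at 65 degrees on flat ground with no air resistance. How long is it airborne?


T = 2*v0*sin(theta)/g = 2*233*sin(65°)/9.81 = 43.05 s

43.05 s


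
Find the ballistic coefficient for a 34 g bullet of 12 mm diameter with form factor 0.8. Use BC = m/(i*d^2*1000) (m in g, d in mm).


BC = m/(i*d^2*1000) = 34/(0.8 * 12^2 * 1000) = 0.0002951

0.0002951


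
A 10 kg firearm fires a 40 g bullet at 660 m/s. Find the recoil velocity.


v_recoil = m_p * v_p / m_gun = 0.04 * 660 / 10 = 2.64 m/s

2.64 m/s


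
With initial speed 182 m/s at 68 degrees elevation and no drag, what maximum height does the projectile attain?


H = (v0*sin(theta))^2 / (2g) = (182*sin(68°))^2 / (2*9.81) = 1451 m

1451 m


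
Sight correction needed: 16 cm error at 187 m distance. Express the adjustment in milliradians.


1 mrad subtends 1 cm per 10 m of range, so adj = error_cm / (dist_m / 10) = 16 / (187/10) = 0.8556 mrad

0.8556 mrad


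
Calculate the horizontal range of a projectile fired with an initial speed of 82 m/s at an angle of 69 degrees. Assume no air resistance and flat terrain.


R = v0^2 * sin(2*theta) / g = 82^2 * sin(2*69°) / 9.81 = 458.6 m

458.6 m


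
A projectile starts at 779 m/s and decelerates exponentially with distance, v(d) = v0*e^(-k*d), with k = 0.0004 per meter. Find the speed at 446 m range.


v = v0*exp(-k*d) = 779*exp(-0.0004*446) = 651.7 m/s

651.7 m/s


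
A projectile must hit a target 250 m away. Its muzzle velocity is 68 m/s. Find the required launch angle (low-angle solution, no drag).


sin(2*theta) = R*g/v0^2 = 250*9.81/68^2 = 0.530385, theta = arcsin(0.530385)/2 = 16.02°

16.02 degrees


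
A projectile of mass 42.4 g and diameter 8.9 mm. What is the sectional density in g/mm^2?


SD = m/d^2 = 42.4/8.9^2 = 0.5353 g/mm^2

0.5353 g/mm^2


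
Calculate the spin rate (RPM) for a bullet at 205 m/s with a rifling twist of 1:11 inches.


twist_m = 11*0.0254 = 0.2794 m
spin = v/twist = 205/0.2794 = 733.7151 rev/s
RPM = spin*60 = 733.7151*60 ≈ 44023 RPM

44023 RPM


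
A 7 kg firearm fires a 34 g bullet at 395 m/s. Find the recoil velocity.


v_recoil = m_p * v_p / m_gun = 0.034 * 395 / 7 = 1.919 m/s

1.919 m/s


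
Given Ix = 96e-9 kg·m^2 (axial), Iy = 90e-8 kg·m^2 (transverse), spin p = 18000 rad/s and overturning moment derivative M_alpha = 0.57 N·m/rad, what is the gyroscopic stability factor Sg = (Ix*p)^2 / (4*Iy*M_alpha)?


Sg = Ix^2 * p^2 / (4 * Iy * M_alpha) = (96e-9)^2 * 18000^2 / (4 * 90e-8 * 0.57) = 1.455

1.455


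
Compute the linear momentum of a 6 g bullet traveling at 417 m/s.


p = m*v = 0.006*417 = 2.502 kg·m/s

2.502 kg·m/s


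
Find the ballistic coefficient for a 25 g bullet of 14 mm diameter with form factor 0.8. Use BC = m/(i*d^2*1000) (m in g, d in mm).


BC = m/(i*d^2*1000) = 25/(0.8 * 14^2 * 1000) = 0.0001594

0.0001594


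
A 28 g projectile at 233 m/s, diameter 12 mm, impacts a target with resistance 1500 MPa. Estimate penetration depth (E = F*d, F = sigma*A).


A = pi*(d/2)^2 = pi*(12/2)^2 = 113.097 mm^2
E = 0.5*m*v^2 = 0.5*0.028*233^2 = 760.046 J
depth = E/(sigma*A) = 760.046 J / (1500 MPa * 113.097 mm^2) = 760.046/(1500 * 113.097) m = 0.00448019 m ≈ 4.48 mm

4.48 mm


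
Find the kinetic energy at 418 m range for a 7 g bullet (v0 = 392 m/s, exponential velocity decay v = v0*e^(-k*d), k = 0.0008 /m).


v = v0*exp(-k*d) = 392*exp(-0.0008*418) = 280.581 m/s
E = 0.5*m*v^2 = 0.5*0.007*280.581^2 = 275.5 J

275.5 J


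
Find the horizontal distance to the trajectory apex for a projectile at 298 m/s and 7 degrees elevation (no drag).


R = v0^2*sin(2*theta)/g = 298^2*sin(2*7°)/9.81 = 2189.97 m
apex_dist = R/2 = 2189.97/2 = 1095 m

1095 m


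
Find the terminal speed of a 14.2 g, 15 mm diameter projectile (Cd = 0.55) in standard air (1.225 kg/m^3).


A = pi*(d/2)^2 = pi*(15/2000)^2 = 1.76715e-04 m^2
vt = sqrt(2mg/(Cd*rho*A)) = sqrt(2*0.0142*9.81/(0.55 * 1.225 * 1.76715e-04)) = 48.37 m/s

48.37 m/s


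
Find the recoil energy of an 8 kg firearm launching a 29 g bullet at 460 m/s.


v_r = m_p*v_p/m_gun = 0.029*460/8 = 1.6675 m/s, E_r = 0.5*m_gun*v_r^2 = 0.5*8*1.6675^2 = 11.12 J

11.12 J


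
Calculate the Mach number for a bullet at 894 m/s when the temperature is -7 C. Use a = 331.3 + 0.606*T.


a = 331.3 + 0.606*(-7) = 327.058 m/s
M = v/a = 894/327.058 = 2.733

2.733


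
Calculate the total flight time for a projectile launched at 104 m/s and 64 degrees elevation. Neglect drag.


T = 2*v0*sin(theta)/g = 2*104*sin(64°)/9.81 = 19.06 s

19.06 s


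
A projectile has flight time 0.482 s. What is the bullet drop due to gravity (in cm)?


drop = 0.5*g*t^2 = 0.5*9.81*0.482^2 = 1.13955 m ≈ 114 cm

114 cm


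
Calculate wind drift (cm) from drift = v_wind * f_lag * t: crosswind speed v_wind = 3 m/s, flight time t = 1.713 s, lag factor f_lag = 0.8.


drift = v_wind * lag * t = 3 * 0.8 * 1.713 = 4.1112 m ≈ 411.1 cm

411.1 cm


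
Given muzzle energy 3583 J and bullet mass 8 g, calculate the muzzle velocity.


v = sqrt(2*E/m) = sqrt(2*3583/0.008) = 946.4 m/s

946.4 m/s


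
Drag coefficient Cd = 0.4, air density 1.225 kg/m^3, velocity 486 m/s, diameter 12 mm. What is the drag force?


A = pi*(d/2)^2 = pi*(12/2000)^2 = 1.13097e-04 m^2
Fd = 0.5*Cd*rho*A*v^2 = 0.5*0.4*1.225*1.13097e-04*486^2 = 6.545 N

6.545 N


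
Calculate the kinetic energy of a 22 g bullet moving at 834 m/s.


E = 0.5*m*v^2 = 0.5*0.022*834^2 = 7651 J

7651 J


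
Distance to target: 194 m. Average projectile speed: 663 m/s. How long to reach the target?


t = d/v = 194/663 = 0.2926 s

0.2926 s


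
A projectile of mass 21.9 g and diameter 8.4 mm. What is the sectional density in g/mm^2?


SD = m/d^2 = 21.9/8.4^2 = 0.3104 g/mm^2

0.3104 g/mm^2


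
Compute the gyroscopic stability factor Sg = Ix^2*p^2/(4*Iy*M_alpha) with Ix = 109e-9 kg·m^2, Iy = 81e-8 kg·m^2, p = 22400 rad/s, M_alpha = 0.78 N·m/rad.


Sg = Ix^2 * p^2 / (4 * Iy * M_alpha) = (109e-9)^2 * 22400^2 / (4 * 81e-8 * 0.78) = 2.359

2.359


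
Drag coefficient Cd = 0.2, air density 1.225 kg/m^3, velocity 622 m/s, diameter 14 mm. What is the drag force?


A = pi*(d/2)^2 = pi*(14/2000)^2 = 1.53938e-04 m^2
Fd = 0.5*Cd*rho*A*v^2 = 0.5*0.2*1.225*1.53938e-04*622^2 = 7.296 N

7.296 N


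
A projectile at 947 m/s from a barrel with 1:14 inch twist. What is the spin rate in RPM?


twist_m = 14*0.0254 = 0.3556 m
spin = v/twist = 947/0.3556 = 2663.105 rev/s
RPM = spin*60 = 2663.105*60 ≈ 159786 RPM

159786 RPM


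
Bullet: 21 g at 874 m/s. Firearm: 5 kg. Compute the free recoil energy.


v_r = m_p*v_p/m_gun = 0.021*874/5 = 3.6708 m/s, E_r = 0.5*m_gun*v_r^2 = 0.5*5*3.6708^2 = 33.69 J

33.69 J


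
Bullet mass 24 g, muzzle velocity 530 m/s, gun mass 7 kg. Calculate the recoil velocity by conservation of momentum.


v_recoil = m_p * v_p / m_gun = 0.024 * 530 / 7 = 1.817 m/s

1.817 m/s


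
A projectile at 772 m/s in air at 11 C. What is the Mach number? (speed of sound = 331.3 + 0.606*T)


a = 331.3 + 0.606*(11) = 337.966 m/s
M = v/a = 772/337.966 = 2.284

2.284


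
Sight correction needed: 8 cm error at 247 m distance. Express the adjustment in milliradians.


1 mrad subtends 1 cm per 10 m of range, so adj = error_cm / (dist_m / 10) = 8 / (247/10) = 0.3239 mrad

0.3239 mrad


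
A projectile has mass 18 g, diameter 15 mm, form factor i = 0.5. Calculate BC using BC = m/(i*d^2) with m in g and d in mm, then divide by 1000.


BC = m/(i*d^2*1000) = 18/(0.5 * 15^2 * 1000) = 0.00016

0.00016


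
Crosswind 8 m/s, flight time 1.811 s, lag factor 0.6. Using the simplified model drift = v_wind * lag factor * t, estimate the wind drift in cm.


drift = v_wind * lag * t = 8 * 0.6 * 1.811 = 8.6928 m ≈ 869.3 cm

869.3 cm


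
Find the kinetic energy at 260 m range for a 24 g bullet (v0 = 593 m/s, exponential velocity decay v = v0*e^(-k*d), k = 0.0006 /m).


v = v0*exp(-k*d) = 593*exp(-0.0006*260) = 507.347 m/s
E = 0.5*m*v^2 = 0.5*0.024*507.347^2 = 3089 J

3089 J


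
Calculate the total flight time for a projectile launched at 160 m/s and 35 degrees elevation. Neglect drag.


T = 2*v0*sin(theta)/g = 2*160*sin(35°)/9.81 = 18.71 s

18.71 s


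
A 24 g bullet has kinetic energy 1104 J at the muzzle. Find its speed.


v = sqrt(2*E/m) = sqrt(2*1104/0.024) = 303.3 m/s

303.3 m/s


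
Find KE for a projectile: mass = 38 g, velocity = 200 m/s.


E = 0.5*m*v^2 = 0.5*0.038*200^2 = 760 J

760 J


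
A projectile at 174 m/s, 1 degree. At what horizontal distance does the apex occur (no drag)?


R = v0^2*sin(2*theta)/g = 174^2*sin(2*1°)/9.81 = 107.708 m
apex_dist = R/2 = 107.708/2 = 53.85 m

53.85 m


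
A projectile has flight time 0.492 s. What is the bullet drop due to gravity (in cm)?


drop = 0.5*g*t^2 = 0.5*9.81*0.492^2 = 1.18732 m ≈ 118.7 cm

118.7 cm


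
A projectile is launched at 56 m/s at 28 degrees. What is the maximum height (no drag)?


H = (v0*sin(theta))^2 / (2g) = (56*sin(28°))^2 / (2*9.81) = 35.23 m

35.23 m


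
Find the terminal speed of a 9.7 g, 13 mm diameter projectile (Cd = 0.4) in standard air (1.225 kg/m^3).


A = pi*(d/2)^2 = pi*(13/2000)^2 = 1.32732e-04 m^2
vt = sqrt(2mg/(Cd*rho*A)) = sqrt(2*0.0097*9.81/(0.4 * 1.225 * 1.32732e-04)) = 54.09 m/s

54.09 m/s


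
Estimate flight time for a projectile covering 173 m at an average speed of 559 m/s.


t = d/v = 173/559 = 0.3095 s

0.3095 s


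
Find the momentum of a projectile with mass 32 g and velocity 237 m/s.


p = m*v = 0.032*237 = 7.584 kg·m/s

7.584 kg·m/s


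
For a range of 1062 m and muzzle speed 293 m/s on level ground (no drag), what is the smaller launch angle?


sin(2*theta) = R*g/v0^2 = 1062*9.81/293^2 = 0.121355, theta = arcsin(0.121355)/2 = 3.485°

3.485 degrees


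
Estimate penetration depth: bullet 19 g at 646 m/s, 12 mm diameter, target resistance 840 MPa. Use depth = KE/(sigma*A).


A = pi*(d/2)^2 = pi*(12/2)^2 = 113.097 mm^2
E = 0.5*m*v^2 = 0.5*0.019*646^2 = 3964.5 J
depth = E/(sigma*A) = 3964.5 J / (840 MPa * 113.097 mm^2) = 3964.5/(840 * 113.097) m = 0.0417308 m ≈ 41.73 mm

41.73 mm


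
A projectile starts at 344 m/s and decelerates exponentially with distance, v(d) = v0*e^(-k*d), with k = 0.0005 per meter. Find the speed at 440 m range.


v = v0*exp(-k*d) = 344*exp(-0.0005*440) = 276.1 m/s

276.1 m/s


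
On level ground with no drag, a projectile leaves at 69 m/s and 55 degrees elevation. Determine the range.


R = v0^2 * sin(2*theta) / g = 69^2 * sin(2*55°) / 9.81 = 456.1 m

456.1 m


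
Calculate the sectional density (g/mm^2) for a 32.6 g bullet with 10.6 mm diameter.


SD = m/d^2 = 32.6/10.6^2 = 0.2901 g/mm^2

0.2901 g/mm^2


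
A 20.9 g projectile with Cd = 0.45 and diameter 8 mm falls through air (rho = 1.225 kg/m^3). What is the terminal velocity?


A = pi*(d/2)^2 = pi*(8/2000)^2 = 5.02655e-05 m^2
vt = sqrt(2mg/(Cd*rho*A)) = sqrt(2*0.0209*9.81/(0.45 * 1.225 * 5.02655e-05)) = 121.7 m/s

121.7 m/s


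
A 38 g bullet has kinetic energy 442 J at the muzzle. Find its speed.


v = sqrt(2*E/m) = sqrt(2*442/0.038) = 152.5 m/s

152.5 m/s


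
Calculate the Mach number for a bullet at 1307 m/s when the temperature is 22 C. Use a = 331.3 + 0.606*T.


a = 331.3 + 0.606*(22) = 344.632 m/s
M = v/a = 1307/344.632 = 3.792

3.792


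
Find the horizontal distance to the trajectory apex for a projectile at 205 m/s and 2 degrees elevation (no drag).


R = v0^2*sin(2*theta)/g = 205^2*sin(2*2°)/9.81 = 298.829 m
apex_dist = R/2 = 298.829/2 = 149.4 m

149.4 m


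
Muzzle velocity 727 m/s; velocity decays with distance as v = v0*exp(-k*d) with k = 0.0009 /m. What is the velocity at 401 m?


v = v0*exp(-k*d) = 727*exp(-0.0009*401) = 506.8 m/s

506.8 m/s


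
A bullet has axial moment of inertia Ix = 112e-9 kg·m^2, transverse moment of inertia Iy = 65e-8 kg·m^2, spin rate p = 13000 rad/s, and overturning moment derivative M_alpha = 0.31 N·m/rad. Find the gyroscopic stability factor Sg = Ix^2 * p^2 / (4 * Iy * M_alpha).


Sg = Ix^2 * p^2 / (4 * Iy * M_alpha) = (112e-9)^2 * 13000^2 / (4 * 65e-8 * 0.31) = 2.63

2.63


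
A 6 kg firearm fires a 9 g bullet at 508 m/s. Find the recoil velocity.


v_recoil = m_p * v_p / m_gun = 0.009 * 508 / 6 = 0.762 m/s

0.762 m/s


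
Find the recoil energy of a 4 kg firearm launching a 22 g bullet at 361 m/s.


v_r = m_p*v_p/m_gun = 0.022*361/4 = 1.9855 m/s, E_r = 0.5*m_gun*v_r^2 = 0.5*4*1.9855^2 = 7.884 J

7.884 J


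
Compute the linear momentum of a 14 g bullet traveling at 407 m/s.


p = m*v = 0.014*407 = 5.698 kg·m/s

5.698 kg·m/s


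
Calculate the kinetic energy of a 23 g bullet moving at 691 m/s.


E = 0.5*m*v^2 = 0.5*0.023*691^2 = 5491 J

5491 J


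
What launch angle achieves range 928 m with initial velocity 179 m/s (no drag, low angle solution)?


sin(2*theta) = R*g/v0^2 = 928*9.81/179^2 = 0.284126, theta = arcsin(0.284126)/2 = 8.253°

8.253 degrees


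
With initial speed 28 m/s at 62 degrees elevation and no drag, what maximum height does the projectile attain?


H = (v0*sin(theta))^2 / (2g) = (28*sin(62°))^2 / (2*9.81) = 31.15 m

31.15 m


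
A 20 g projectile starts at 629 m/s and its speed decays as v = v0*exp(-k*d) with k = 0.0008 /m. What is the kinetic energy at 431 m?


v = v0*exp(-k*d) = 629*exp(-0.0008*431) = 445.56 m/s
E = 0.5*m*v^2 = 0.5*0.02*445.56^2 = 1985 J

1985 J


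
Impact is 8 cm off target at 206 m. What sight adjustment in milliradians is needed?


1 mrad subtends 1 cm per 10 m of range, so adj = error_cm / (dist_m / 10) = 8 / (206/10) = 0.3883 mrad

0.3883 mrad


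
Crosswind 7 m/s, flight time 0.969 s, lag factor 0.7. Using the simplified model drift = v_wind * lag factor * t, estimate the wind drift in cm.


drift = v_wind * lag * t = 7 * 0.7 * 0.969 = 4.7481 m ≈ 474.8 cm

474.8 cm


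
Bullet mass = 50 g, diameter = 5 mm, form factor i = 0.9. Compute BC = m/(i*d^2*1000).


BC = m/(i*d^2*1000) = 50/(0.9 * 5^2 * 1000) = 0.002222

0.002222


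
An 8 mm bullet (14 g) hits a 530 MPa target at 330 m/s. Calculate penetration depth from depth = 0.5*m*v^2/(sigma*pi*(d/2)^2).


A = pi*(d/2)^2 = pi*(8/2)^2 = 50.2655 mm^2
E = 0.5*m*v^2 = 0.5*0.014*330^2 = 762.3 J
depth = E/(sigma*A) = 762.3 J / (530 MPa * 50.2655 mm^2) = 762.3/(530 * 50.2655) m = 0.0286141 m ≈ 28.61 mm

28.61 mm


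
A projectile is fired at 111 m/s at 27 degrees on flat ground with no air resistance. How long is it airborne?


T = 2*v0*sin(theta)/g = 2*111*sin(27°)/9.81 = 10.27 s

10.27 s


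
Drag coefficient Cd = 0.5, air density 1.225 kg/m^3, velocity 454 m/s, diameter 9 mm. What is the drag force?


A = pi*(d/2)^2 = pi*(9/2000)^2 = 6.36173e-05 m^2
Fd = 0.5*Cd*rho*A*v^2 = 0.5*0.5*1.225*6.36173e-05*454^2 = 4.016 N

4.016 N


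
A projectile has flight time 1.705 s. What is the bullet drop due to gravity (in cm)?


drop = 0.5*g*t^2 = 0.5*9.81*1.705^2 = 14.259 m ≈ 1426 cm

1426 cm


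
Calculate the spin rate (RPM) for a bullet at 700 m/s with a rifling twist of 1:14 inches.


twist_m = 14*0.0254 = 0.3556 m
spin = v/twist = 700/0.3556 = 1968.504 rev/s
RPM = spin*60 = 1968.504*60 ≈ 118110 RPM

118110 RPM


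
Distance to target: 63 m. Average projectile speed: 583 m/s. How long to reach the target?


t = d/v = 63/583 = 0.1081 s

0.1081 s


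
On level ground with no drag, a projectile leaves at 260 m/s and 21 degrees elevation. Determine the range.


R = v0^2 * sin(2*theta) / g = 260^2 * sin(2*21°) / 9.81 = 4611 m

4611 m


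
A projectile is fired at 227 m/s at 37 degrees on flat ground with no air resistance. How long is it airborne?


T = 2*v0*sin(theta)/g = 2*227*sin(37°)/9.81 = 27.85 s

27.85 s


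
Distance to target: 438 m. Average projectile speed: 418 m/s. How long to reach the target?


t = d/v = 438/418 = 1.048 s

1.048 s


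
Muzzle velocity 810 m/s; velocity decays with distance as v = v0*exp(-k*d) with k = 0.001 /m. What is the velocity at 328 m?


v = v0*exp(-k*d) = 810*exp(-0.001*328) = 583.5 m/s

583.5 m/s


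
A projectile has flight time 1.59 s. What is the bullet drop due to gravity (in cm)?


drop = 0.5*g*t^2 = 0.5*9.81*1.59^2 = 12.4003 m ≈ 1240 cm

1240 cm


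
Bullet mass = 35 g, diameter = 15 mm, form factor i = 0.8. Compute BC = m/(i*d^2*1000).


BC = m/(i*d^2*1000) = 35/(0.8 * 15^2 * 1000) = 0.0001944

0.0001944


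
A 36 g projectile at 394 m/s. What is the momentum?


p = m*v = 0.036*394 = 14.18 kg·m/s

14.18 kg·m/s


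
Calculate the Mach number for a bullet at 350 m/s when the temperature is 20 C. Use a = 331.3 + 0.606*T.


a = 331.3 + 0.606*(20) = 343.42 m/s
M = v/a = 350/343.42 = 1.019

1.019


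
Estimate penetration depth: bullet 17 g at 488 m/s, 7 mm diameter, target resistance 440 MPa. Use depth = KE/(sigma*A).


A = pi*(d/2)^2 = pi*(7/2)^2 = 38.4845 mm^2
E = 0.5*m*v^2 = 0.5*0.017*488^2 = 2024.22 J
depth = E/(sigma*A) = 2024.22 J / (440 MPa * 38.4845 mm^2) = 2024.22/(440 * 38.4845) m = 0.119542 m ≈ 119.5 mm

119.5 mm


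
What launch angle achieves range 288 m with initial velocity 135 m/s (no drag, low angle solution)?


sin(2*theta) = R*g/v0^2 = 288*9.81/135^2 = 0.155022, theta = arcsin(0.155022)/2 = 4.459°

4.459 degrees


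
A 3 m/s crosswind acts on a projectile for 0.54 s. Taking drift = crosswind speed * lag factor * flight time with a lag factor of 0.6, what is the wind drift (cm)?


drift = v_wind * lag * t = 3 * 0.6 * 0.54 = 0.972 m ≈ 97.2 cm

97.2 cm


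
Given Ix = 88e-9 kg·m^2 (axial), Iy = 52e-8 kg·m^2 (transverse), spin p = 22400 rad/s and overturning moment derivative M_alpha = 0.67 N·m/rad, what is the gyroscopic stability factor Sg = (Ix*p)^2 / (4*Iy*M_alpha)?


Sg = Ix^2 * p^2 / (4 * Iy * M_alpha) = (88e-9)^2 * 22400^2 / (4 * 52e-8 * 0.67) = 2.788

2.788


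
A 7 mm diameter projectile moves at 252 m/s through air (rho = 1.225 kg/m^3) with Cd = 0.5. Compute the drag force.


A = pi*(d/2)^2 = pi*(7/2000)^2 = 3.84845e-05 m^2
Fd = 0.5*Cd*rho*A*v^2 = 0.5*0.5*1.225*3.84845e-05*252^2 = 0.7485 N

0.7485 N


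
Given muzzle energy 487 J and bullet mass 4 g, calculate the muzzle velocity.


v = sqrt(2*E/m) = sqrt(2*487/0.004) = 493.5 m/s

493.5 m/s


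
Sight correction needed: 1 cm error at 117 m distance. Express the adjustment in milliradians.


1 mrad subtends 1 cm per 10 m of range, so adj = error_cm / (dist_m / 10) = 1 / (117/10) = 0.08547 mrad

0.08547 mrad


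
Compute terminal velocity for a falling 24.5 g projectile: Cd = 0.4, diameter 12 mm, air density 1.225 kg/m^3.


A = pi*(d/2)^2 = pi*(12/2000)^2 = 1.13097e-04 m^2
vt = sqrt(2mg/(Cd*rho*A)) = sqrt(2*0.0245*9.81/(0.4 * 1.225 * 1.13097e-04)) = 93.13 m/s

93.13 m/s


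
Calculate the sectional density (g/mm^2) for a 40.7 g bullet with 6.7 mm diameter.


SD = m/d^2 = 40.7/6.7^2 = 0.9067 g/mm^2

0.9067 g/mm^2


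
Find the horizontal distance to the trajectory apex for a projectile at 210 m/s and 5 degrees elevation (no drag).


R = v0^2*sin(2*theta)/g = 210^2*sin(2*5°)/9.81 = 780.62 m
apex_dist = R/2 = 780.62/2 = 390.3 m

390.3 m


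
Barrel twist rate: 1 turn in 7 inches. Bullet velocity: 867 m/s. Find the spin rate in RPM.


twist_m = 7*0.0254 = 0.1778 m
spin = v/twist = 867/0.1778 = 4876.265 rev/s
RPM = spin*60 = 4876.265*60 ≈ 292576 RPM

292576 RPM


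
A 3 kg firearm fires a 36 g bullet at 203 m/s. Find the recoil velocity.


v_recoil = m_p * v_p / m_gun = 0.036 * 203 / 3 = 2.436 m/s

2.436 m/s


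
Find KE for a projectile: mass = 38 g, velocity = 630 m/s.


E = 0.5*m*v^2 = 0.5*0.038*630^2 = 7541 J

7541 J


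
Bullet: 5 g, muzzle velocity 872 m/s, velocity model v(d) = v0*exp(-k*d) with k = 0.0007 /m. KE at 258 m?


v = v0*exp(-k*d) = 872*exp(-0.0007*258) = 727.919 m/s
E = 0.5*m*v^2 = 0.5*0.005*727.919^2 = 1325 J

1325 J


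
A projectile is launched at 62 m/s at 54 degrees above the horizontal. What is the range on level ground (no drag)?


R = v0^2 * sin(2*theta) / g = 62^2 * sin(2*54°) / 9.81 = 372.7 m

372.7 m


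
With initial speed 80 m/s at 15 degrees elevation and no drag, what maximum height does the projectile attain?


H = (v0*sin(theta))^2 / (2g) = (80*sin(15°))^2 / (2*9.81) = 21.85 m

21.85 m


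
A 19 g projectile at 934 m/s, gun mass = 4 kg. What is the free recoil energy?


v_r = m_p*v_p/m_gun = 0.019*934/4 = 4.4365 m/s, E_r = 0.5*m_gun*v_r^2 = 0.5*4*4.4365^2 = 39.37 J

39.37 J


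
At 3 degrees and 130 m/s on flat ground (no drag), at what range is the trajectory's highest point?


R = v0^2*sin(2*theta)/g = 130^2*sin(2*3°)/9.81 = 180.075 m
apex_dist = R/2 = 180.075/2 = 90.04 m

90.04 m


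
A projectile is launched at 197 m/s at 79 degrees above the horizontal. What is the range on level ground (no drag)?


R = v0^2 * sin(2*theta) / g = 197^2 * sin(2*79°) / 9.81 = 1482 m

1482 m


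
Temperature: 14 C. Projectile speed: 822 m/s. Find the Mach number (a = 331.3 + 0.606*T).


a = 331.3 + 0.606*(14) = 339.784 m/s
M = v/a = 822/339.784 = 2.419

2.419


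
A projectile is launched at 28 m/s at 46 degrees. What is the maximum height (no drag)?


H = (v0*sin(theta))^2 / (2g) = (28*sin(46°))^2 / (2*9.81) = 20.68 m

20.68 m


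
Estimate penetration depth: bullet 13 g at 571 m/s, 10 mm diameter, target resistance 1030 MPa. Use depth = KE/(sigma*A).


A = pi*(d/2)^2 = pi*(10/2)^2 = 78.5398 mm^2
E = 0.5*m*v^2 = 0.5*0.013*571^2 = 2119.27 J
depth = E/(sigma*A) = 2119.27 J / (1030 MPa * 78.5398 mm^2) = 2119.27/(1030 * 78.5398) m = 0.0261974 m ≈ 26.2 mm

26.2 mm


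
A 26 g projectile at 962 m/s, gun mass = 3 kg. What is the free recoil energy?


v_r = m_p*v_p/m_gun = 0.026*962/3 = 8.33733 m/s, E_r = 0.5*m_gun*v_r^2 = 0.5*3*8.33733^2 = 104.3 J

104.3 J


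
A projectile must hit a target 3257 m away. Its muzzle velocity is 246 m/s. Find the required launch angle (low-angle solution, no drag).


sin(2*theta) = R*g/v0^2 = 3257*9.81/246^2 = 0.527979, theta = arcsin(0.527979)/2 = 15.93°

15.93 degrees


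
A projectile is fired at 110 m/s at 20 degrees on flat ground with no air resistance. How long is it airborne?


T = 2*v0*sin(theta)/g = 2*110*sin(20°)/9.81 = 7.67 s

7.67 s


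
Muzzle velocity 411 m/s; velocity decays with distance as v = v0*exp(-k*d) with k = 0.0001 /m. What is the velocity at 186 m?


v = v0*exp(-k*d) = 411*exp(-0.0001*186) = 403.4 m/s

403.4 m/s


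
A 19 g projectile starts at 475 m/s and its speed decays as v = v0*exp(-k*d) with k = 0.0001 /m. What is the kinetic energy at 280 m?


v = v0*exp(-k*d) = 475*exp(-0.0001*280) = 461.884 m/s
E = 0.5*m*v^2 = 0.5*0.019*461.884^2 = 2027 J

2027 J


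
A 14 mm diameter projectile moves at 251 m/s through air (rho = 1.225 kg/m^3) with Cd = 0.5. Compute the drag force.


A = pi*(d/2)^2 = pi*(14/2000)^2 = 1.53938e-04 m^2
Fd = 0.5*Cd*rho*A*v^2 = 0.5*0.5*1.225*1.53938e-04*251^2 = 2.97 N

2.97 N


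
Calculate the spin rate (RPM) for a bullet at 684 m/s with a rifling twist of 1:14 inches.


twist_m = 14*0.0254 = 0.3556 m
spin = v/twist = 684/0.3556 = 1923.51 rev/s
RPM = spin*60 = 1923.51*60 ≈ 115411 RPM

115411 RPM


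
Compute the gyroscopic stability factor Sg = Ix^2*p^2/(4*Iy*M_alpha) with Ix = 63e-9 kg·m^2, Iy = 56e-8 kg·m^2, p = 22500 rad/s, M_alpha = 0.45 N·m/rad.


Sg = Ix^2 * p^2 / (4 * Iy * M_alpha) = (63e-9)^2 * 22500^2 / (4 * 56e-8 * 0.45) = 1.993

1.993


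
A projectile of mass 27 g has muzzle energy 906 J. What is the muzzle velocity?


v = sqrt(2*E/m) = sqrt(2*906/0.027) = 259.1 m/s

259.1 m/s


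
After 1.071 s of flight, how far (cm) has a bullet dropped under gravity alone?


drop = 0.5*g*t^2 = 0.5*9.81*1.071^2 = 5.62624 m ≈ 562.6 cm

562.6 cm


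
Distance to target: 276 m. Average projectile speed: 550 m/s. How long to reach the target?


t = d/v = 276/550 = 0.5018 s

0.5018 s


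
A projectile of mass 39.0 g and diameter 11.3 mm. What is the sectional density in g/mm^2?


SD = m/d^2 = 39.0/11.3^2 = 0.3054 g/mm^2

0.3054 g/mm^2


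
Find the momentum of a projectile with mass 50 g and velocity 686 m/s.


p = m*v = 0.05*686 = 34.3 kg·m/s

34.3 kg·m/s


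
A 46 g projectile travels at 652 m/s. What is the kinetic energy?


E = 0.5*m*v^2 = 0.5*0.046*652^2 = 9777 J

9777 J


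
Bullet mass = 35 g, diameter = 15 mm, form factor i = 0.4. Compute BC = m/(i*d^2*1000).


BC = m/(i*d^2*1000) = 35/(0.4 * 15^2 * 1000) = 0.0003889

0.0003889


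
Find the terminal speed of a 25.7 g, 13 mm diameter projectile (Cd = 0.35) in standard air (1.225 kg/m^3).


A = pi*(d/2)^2 = pi*(13/2000)^2 = 1.32732e-04 m^2
vt = sqrt(2mg/(Cd*rho*A)) = sqrt(2*0.0257*9.81/(0.35 * 1.225 * 1.32732e-04)) = 94.13 m/s

94.13 m/s


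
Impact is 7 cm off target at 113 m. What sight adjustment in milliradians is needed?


1 mrad subtends 1 cm per 10 m of range, so adj = error_cm / (dist_m / 10) = 7 / (113/10) = 0.6195 mrad

0.6195 mrad


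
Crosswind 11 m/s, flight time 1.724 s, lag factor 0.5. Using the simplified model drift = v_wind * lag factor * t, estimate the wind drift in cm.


drift = v_wind * lag * t = 11 * 0.5 * 1.724 = 9.482 m ≈ 948.2 cm

948.2 cm


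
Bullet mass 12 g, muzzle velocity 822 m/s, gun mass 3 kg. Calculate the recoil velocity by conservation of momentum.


v_recoil = m_p * v_p / m_gun = 0.012 * 822 / 3 = 3.288 m/s

3.288 m/s


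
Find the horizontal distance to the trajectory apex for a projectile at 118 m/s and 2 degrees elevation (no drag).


R = v0^2*sin(2*theta)/g = 118^2*sin(2*2°)/9.81 = 99.0101 m
apex_dist = R/2 = 99.0101/2 = 49.51 m

49.51 m


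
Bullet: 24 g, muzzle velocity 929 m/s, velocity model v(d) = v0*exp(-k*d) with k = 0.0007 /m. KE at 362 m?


v = v0*exp(-k*d) = 929*exp(-0.0007*362) = 721.05 m/s
E = 0.5*m*v^2 = 0.5*0.024*721.05^2 = 6239 J

6239 J


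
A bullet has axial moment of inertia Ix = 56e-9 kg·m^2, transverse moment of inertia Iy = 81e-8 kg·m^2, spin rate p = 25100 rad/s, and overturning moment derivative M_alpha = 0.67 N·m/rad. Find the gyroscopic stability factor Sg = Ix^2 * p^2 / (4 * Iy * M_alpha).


Sg = Ix^2 * p^2 / (4 * Iy * M_alpha) = (56e-9)^2 * 25100^2 / (4 * 81e-8 * 0.67) = 0.9101

0.9101


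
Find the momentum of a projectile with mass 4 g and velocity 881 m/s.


p = m*v = 0.004*881 = 3.524 kg·m/s

3.524 kg·m/s


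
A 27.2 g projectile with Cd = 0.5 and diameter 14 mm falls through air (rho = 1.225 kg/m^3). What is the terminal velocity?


A = pi*(d/2)^2 = pi*(14/2000)^2 = 1.53938e-04 m^2
vt = sqrt(2mg/(Cd*rho*A)) = sqrt(2*0.0272*9.81/(0.5 * 1.225 * 1.53938e-04)) = 75.23 m/s

75.23 m/s


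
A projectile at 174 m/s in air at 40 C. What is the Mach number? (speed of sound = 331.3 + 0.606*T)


a = 331.3 + 0.606*(40) = 355.54 m/s
M = v/a = 174/355.54 = 0.4894

0.4894


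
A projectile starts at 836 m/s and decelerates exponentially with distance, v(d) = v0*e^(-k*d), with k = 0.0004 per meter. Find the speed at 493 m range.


v = v0*exp(-k*d) = 836*exp(-0.0004*493) = 686.4 m/s

686.4 m/s


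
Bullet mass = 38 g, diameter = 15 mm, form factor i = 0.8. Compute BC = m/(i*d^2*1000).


BC = m/(i*d^2*1000) = 38/(0.8 * 15^2 * 1000) = 0.0002111

0.0002111


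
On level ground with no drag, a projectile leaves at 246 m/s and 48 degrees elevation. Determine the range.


R = v0^2 * sin(2*theta) / g = 246^2 * sin(2*48°) / 9.81 = 6135 m

6135 m


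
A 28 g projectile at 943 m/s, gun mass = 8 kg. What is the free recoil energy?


v_r = m_p*v_p/m_gun = 0.028*943/8 = 3.3005 m/s, E_r = 0.5*m_gun*v_r^2 = 0.5*8*3.3005^2 = 43.57 J

43.57 J


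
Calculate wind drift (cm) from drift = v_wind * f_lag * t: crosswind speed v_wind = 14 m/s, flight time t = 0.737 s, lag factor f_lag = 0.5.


drift = v_wind * lag * t = 14 * 0.5 * 0.737 = 5.159 m ≈ 515.9 cm

515.9 cm


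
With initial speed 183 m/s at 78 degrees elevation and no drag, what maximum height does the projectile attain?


H = (v0*sin(theta))^2 / (2g) = (183*sin(78°))^2 / (2*9.81) = 1633 m

1633 m


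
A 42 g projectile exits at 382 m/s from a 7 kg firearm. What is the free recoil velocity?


v_recoil = m_p * v_p / m_gun = 0.042 * 382 / 7 = 2.292 m/s

2.292 m/s


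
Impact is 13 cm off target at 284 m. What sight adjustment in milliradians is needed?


1 mrad subtends 1 cm per 10 m of range, so adj = error_cm / (dist_m / 10) = 13 / (284/10) = 0.4577 mrad

0.4577 mrad


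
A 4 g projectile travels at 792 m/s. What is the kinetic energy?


E = 0.5*m*v^2 = 0.5*0.004*792^2 = 1255 J

1255 J


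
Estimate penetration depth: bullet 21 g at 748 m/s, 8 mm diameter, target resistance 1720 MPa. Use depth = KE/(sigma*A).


A = pi*(d/2)^2 = pi*(8/2)^2 = 50.2655 mm^2
E = 0.5*m*v^2 = 0.5*0.021*748^2 = 5874.79 J
depth = E/(sigma*A) = 5874.79 J / (1720 MPa * 50.2655 mm^2) = 5874.79/(1720 * 50.2655) m = 0.0679507 m ≈ 67.95 mm

67.95 mm


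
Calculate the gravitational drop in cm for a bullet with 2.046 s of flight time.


drop = 0.5*g*t^2 = 0.5*9.81*2.046^2 = 20.5329 m ≈ 2053 cm

2053 cm


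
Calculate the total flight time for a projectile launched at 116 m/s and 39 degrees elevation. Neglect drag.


T = 2*v0*sin(theta)/g = 2*116*sin(39°)/9.81 = 14.88 s

14.88 s


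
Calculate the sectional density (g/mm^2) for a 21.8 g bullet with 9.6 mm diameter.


SD = m/d^2 = 21.8/9.6^2 = 0.2365 g/mm^2

0.2365 g/mm^2


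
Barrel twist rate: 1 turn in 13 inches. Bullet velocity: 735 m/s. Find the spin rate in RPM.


twist_m = 13*0.0254 = 0.3302 m
spin = v/twist = 735/0.3302 = 2225.924 rev/s
RPM = spin*60 = 2225.924*60 ≈ 133555 RPM

133555 RPM


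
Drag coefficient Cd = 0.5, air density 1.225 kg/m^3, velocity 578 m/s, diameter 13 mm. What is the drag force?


A = pi*(d/2)^2 = pi*(13/2000)^2 = 1.32732e-04 m^2
Fd = 0.5*Cd*rho*A*v^2 = 0.5*0.5*1.225*1.32732e-04*578^2 = 13.58 N

13.58 N


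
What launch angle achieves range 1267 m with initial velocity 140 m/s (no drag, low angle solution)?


sin(2*theta) = R*g/v0^2 = 1267*9.81/140^2 = 0.634146, theta = arcsin(0.634146)/2 = 19.68°

19.68 degrees


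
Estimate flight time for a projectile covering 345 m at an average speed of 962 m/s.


t = d/v = 345/962 = 0.3586 s

0.3586 s


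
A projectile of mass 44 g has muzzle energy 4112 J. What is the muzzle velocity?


v = sqrt(2*E/m) = sqrt(2*4112/0.044) = 432.3 m/s

432.3 m/s


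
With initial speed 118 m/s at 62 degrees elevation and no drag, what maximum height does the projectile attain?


H = (v0*sin(theta))^2 / (2g) = (118*sin(62°))^2 / (2*9.81) = 553.3 m

553.3 m


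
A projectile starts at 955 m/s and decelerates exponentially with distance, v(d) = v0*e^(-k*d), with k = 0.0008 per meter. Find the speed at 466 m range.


v = v0*exp(-k*d) = 955*exp(-0.0008*466) = 657.8 m/s

657.8 m/s


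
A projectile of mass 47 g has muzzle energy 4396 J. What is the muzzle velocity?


v = sqrt(2*E/m) = sqrt(2*4396/0.047) = 432.5 m/s

432.5 m/s


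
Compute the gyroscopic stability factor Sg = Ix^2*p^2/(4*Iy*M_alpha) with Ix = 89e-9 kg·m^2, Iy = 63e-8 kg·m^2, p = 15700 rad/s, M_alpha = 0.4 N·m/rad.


Sg = Ix^2 * p^2 / (4 * Iy * M_alpha) = (89e-9)^2 * 15700^2 / (4 * 63e-8 * 0.4) = 1.937

1.937


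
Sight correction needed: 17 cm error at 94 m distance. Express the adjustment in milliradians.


1 mrad subtends 1 cm per 10 m of range, so adj = error_cm / (dist_m / 10) = 17 / (94/10) = 1.809 mrad

1.809 mrad


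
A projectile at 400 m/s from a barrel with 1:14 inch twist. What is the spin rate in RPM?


twist_m = 14*0.0254 = 0.3556 m
spin = v/twist = 400/0.3556 = 1124.859 rev/s
RPM = spin*60 = 1124.859*60 ≈ 67492 RPM

67492 RPM


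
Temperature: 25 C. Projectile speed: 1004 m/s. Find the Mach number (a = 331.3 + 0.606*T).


a = 331.3 + 0.606*(25) = 346.45 m/s
M = v/a = 1004/346.45 = 2.898

2.898


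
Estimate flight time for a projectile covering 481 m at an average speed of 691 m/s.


t = d/v = 481/691 = 0.6961 s

0.6961 s


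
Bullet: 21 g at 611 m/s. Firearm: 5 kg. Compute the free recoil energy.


v_r = m_p*v_p/m_gun = 0.021*611/5 = 2.5662 m/s, E_r = 0.5*m_gun*v_r^2 = 0.5*5*2.5662^2 = 16.46 J

16.46 J


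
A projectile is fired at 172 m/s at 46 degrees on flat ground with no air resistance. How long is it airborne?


T = 2*v0*sin(theta)/g = 2*172*sin(46°)/9.81 = 25.22 s

25.22 s


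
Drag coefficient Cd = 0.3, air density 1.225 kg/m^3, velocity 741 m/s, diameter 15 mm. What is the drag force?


A = pi*(d/2)^2 = pi*(15/2000)^2 = 1.76715e-04 m^2
Fd = 0.5*Cd*rho*A*v^2 = 0.5*0.3*1.225*1.76715e-04*741^2 = 17.83 N

17.83 N


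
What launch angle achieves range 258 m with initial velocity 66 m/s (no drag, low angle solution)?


sin(2*theta) = R*g/v0^2 = 258*9.81/66^2 = 0.581033, theta = arcsin(0.581033)/2 = 17.76°

17.76 degrees


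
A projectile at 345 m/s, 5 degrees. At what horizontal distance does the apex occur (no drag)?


R = v0^2*sin(2*theta)/g = 345^2*sin(2*5°)/9.81 = 2106.88 m
apex_dist = R/2 = 2106.88/2 = 1053 m

1053 m


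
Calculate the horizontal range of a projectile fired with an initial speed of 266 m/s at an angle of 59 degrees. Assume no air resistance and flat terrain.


R = v0^2 * sin(2*theta) / g = 266^2 * sin(2*59°) / 9.81 = 6368 m

6368 m


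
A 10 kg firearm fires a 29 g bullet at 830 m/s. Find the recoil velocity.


v_recoil = m_p * v_p / m_gun = 0.029 * 830 / 10 = 2.407 m/s

2.407 m/s


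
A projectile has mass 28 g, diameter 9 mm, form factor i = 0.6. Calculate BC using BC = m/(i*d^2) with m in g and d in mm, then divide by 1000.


BC = m/(i*d^2*1000) = 28/(0.6 * 9^2 * 1000) = 0.0005761

0.0005761


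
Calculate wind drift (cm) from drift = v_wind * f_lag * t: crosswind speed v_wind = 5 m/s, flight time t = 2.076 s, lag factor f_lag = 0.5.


drift = v_wind * lag * t = 5 * 0.5 * 2.076 = 5.19 m ≈ 519 cm

519 cm


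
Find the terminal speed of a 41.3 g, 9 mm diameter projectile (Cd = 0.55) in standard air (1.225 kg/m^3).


A = pi*(d/2)^2 = pi*(9/2000)^2 = 6.36173e-05 m^2
vt = sqrt(2mg/(Cd*rho*A)) = sqrt(2*0.0413*9.81/(0.55 * 1.225 * 6.36173e-05)) = 137.5 m/s

137.5 m/s


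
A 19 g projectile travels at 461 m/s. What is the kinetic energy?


E = 0.5*m*v^2 = 0.5*0.019*461^2 = 2019 J

2019 J


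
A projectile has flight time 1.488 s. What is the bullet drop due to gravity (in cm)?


drop = 0.5*g*t^2 = 0.5*9.81*1.488^2 = 10.8604 m ≈ 1086 cm

1086 cm


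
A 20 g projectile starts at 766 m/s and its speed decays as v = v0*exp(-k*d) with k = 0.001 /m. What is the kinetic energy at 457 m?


v = v0*exp(-k*d) = 766*exp(-0.001*457) = 485.016 m/s
E = 0.5*m*v^2 = 0.5*0.02*485.016^2 = 2352 J

2352 J
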